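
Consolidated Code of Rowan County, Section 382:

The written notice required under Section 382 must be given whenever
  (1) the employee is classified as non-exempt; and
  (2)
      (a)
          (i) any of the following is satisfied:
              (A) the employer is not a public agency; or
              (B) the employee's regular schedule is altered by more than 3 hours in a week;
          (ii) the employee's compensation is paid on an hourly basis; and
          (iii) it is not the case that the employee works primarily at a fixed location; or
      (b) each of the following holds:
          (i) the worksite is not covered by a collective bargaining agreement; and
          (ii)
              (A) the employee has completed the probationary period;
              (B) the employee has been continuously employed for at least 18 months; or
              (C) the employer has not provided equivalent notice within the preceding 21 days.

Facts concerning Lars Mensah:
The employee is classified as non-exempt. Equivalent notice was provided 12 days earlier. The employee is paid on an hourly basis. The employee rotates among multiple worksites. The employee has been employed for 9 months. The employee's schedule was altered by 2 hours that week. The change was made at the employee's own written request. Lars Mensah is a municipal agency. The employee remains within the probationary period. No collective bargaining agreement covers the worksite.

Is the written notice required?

No — not required.

(1) non-exempt — holds.
(A) not (public agency) — not satisfied.
(B) schedule shift > 3h — not satisfied.
So (i) is not satisfied (F OR F).
(ii) hourly-paid — met.
(iii) not (fixed location) — met.
So (a) is not satisfied (F AND T AND T).
(i) no CBA — met.
(A) past probation — not met.
(B) tenure ≥ 18 mo. — not met.
(C) no recent notice — not met.
(ii): F OR F OR F → false.
(b): T AND F → false.
(2): F OR F → false.
Overall: T AND F → false.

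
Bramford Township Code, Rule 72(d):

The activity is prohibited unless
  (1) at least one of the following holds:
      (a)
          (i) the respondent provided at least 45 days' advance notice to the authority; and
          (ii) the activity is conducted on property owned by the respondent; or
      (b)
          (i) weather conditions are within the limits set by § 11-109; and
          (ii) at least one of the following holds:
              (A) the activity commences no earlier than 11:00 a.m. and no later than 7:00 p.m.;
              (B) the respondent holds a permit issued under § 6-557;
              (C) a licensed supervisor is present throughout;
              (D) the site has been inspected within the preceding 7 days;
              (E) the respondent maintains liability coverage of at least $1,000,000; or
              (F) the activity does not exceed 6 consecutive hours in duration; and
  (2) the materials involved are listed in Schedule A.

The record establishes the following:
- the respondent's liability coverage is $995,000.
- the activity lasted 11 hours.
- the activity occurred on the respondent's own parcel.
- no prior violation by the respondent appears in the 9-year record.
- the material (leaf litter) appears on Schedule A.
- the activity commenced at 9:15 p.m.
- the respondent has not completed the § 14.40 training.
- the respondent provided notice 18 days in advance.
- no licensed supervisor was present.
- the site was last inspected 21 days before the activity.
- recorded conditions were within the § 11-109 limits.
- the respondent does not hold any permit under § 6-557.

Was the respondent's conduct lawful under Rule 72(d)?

No — unlawful.

(i) ≥45 days' notice — not satisfied.
(ii) own property — satisfied.
(a): F AND T → false.
(i) weather ok — satisfied.
(A) start within hours — not met.
(B) holds permit — not met.
(C) supervisor present — fails.
(D) site inspected — not satisfied.
(E) coverage ≥ $1,000,000 — not met.
(F) ≤ 6 hrs duration — fails.
(ii) = F OR F OR F OR F OR F OR F = false.
So (b) is not satisfied (T AND F).
(1) = F OR F = false.
(2) Schedule A material — satisfied.
So Overall is not satisfied (F AND T).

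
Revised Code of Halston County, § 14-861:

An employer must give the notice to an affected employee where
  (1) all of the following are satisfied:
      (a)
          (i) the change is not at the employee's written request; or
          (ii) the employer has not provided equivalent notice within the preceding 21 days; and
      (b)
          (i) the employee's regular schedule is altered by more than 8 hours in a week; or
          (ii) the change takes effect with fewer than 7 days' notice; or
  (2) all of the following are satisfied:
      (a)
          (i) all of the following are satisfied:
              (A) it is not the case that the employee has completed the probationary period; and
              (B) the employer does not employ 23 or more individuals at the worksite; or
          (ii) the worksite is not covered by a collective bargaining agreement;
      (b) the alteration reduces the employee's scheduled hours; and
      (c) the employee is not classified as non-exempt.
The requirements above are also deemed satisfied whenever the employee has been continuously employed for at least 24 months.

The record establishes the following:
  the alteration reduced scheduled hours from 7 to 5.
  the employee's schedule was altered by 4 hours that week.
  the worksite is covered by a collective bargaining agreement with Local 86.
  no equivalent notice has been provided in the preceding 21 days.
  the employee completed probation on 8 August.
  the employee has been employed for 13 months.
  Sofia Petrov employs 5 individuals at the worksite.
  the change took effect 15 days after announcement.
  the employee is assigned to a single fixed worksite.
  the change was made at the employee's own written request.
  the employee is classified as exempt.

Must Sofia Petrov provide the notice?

No — not required.

(i) not employee-requested — not satisfied.
(ii) no recent notice — holds.
(a) = F OR T = true.
(i) schedule shift > 8h — not satisfied.
(ii) < 7 days' notice — not met.
(b) = F OR F = false.
So (1) is not satisfied (T AND F).
(A) not (past probation) — not satisfied.
(B) not (≥ 23 at site) — met.
So (i) is not satisfied (F AND T).
(ii) no CBA — not met.
(a): F OR F → false.
(b) hours reduced — met.
(c) not (non-exempt) — satisfied.
So (2) is not satisfied (F AND T AND T).
Overall = F OR F = false.
Exception (tenure ≥ 24 mo.) — not satisfied.
Result: main false OR exception false → false.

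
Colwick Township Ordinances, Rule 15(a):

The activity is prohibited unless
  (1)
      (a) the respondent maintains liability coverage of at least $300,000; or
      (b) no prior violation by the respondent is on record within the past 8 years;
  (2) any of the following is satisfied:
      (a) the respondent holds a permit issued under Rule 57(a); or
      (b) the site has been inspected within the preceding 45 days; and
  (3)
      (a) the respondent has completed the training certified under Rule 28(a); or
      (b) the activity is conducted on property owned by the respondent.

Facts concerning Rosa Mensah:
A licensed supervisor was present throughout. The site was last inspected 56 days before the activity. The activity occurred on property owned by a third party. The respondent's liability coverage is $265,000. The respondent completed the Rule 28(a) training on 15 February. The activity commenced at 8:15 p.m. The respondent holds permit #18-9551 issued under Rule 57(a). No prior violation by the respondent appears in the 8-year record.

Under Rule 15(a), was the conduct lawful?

Yes — lawful.

(a) coverage ≥ $300,000 — not met.
(b) no prior violation — satisfied.
(1) = F OR T = true.
(a) holds permit — satisfied.
(b) site inspected — not met.
So (2) is satisfied (T OR F).
(a) training certified — met.
(b) own property — fails.
(3): T OR F → true.
Overall = T AND T AND T = true.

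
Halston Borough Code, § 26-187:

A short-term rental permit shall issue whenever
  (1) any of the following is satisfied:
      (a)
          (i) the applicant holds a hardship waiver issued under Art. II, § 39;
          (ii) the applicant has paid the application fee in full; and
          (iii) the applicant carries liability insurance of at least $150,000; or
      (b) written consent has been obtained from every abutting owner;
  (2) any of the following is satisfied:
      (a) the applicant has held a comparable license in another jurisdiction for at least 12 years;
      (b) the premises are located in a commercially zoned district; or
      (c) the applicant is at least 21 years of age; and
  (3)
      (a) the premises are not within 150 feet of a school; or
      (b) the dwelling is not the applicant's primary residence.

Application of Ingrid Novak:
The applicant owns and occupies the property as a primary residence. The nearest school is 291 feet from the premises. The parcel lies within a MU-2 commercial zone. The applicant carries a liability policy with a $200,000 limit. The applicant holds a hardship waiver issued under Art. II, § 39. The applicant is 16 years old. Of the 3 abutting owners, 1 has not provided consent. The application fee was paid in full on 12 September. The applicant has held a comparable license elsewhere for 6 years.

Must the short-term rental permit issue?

(i) hardship waiver — met.
(ii) fee paid — holds.
(iii) insurance ≥ $150,000 — met.
(a) = T AND T AND T = true.
(b) all abutters consent — fails.
So (1) is satisfied (T OR F).
(a) prior license ≥ 12 yr — not met.
(b) commercially zoned — satisfied.
(c) age ≥ 21 — fails.
(2) = F OR T OR F = true.
(a) ≥150 ft from school — met.
(b) not (primary residence) — fails.
So (3) is satisfied (T OR F).
So Overall is satisfied (T AND T AND T).

Yes — granted.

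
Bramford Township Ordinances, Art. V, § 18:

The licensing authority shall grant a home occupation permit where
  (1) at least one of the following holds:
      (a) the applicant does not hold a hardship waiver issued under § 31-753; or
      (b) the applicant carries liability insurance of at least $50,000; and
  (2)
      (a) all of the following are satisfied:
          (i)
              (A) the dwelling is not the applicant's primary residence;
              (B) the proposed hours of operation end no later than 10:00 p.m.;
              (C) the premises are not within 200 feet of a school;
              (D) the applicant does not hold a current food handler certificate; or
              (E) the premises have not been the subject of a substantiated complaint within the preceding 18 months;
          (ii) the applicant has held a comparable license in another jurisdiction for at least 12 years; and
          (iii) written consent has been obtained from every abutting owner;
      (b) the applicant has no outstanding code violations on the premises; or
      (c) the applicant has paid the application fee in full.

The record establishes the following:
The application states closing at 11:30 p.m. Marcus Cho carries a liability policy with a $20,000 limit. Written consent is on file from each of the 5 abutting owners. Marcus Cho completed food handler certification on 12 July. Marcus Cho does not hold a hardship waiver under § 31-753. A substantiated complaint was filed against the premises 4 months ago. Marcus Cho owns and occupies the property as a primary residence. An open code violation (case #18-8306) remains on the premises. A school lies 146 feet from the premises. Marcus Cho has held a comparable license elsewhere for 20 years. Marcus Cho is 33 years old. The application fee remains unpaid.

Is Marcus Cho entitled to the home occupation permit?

No — denied.

(a) not (hardship waiver) — satisfied.
(b) insurance ≥ $50,000 — not satisfied.
(1): T OR F → true.
(A) not (primary residence) — fails.
(B) closes by 10 p.m. — fails.
(C) ≥200 ft from school — fails.
(D) not (food handler cert.) — fails.
(E) no complaint in 18 mo. — not satisfied.
(i) = F OR F OR F OR F OR F = false.
(ii) prior license ≥ 12 yr — met.
(iii) all abutters consent — holds.
So (a) is not satisfied (F AND T AND T).
(b) no code violations — fails.
(c) fee paid — fails.
(2) = F OR F OR F = false.
Overall = T AND F = false.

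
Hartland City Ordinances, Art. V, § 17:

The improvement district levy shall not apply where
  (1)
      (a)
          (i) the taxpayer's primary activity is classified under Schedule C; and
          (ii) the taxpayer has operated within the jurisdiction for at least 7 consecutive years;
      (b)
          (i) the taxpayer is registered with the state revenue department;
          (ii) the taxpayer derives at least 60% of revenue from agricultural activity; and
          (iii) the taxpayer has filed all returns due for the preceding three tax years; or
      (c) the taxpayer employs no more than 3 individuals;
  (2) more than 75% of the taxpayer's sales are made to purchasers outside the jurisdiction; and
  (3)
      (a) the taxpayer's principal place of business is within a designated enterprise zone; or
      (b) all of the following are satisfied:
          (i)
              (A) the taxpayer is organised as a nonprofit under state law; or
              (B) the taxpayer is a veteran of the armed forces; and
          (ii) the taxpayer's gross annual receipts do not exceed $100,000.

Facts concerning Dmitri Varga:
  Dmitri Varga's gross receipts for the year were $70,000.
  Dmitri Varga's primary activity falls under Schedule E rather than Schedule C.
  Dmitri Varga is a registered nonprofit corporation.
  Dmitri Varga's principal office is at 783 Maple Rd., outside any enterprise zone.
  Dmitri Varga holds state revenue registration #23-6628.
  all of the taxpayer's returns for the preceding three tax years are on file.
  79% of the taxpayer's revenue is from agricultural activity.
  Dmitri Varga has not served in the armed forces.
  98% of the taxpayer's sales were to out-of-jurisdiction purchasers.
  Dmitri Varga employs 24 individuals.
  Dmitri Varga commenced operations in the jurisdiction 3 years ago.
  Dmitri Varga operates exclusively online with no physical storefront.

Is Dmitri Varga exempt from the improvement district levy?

Yes — exempt.

(i) Schedule C activity — fails.
(ii) ≥ 7 yrs in jurisdiction — not met.
So (a) is not satisfied (F AND F).
(i) state-registered — satisfied.
(ii) ≥60% agricultural — satisfied.
(iii) returns current — holds.
(b) = T AND T AND T = true.
(c) ≤ 3 employees — fails.
So (1) is satisfied (F OR T OR F).
(2) >75% out-of-jur. sales — met.
(a) in enterprise zone — fails.
(A) nonprofit — holds.
(B) veteran — not satisfied.
(i): T OR F → true.
(ii) receipts ≤ $100,000 — holds.
(b): T AND T → true.
(3) = F OR T = true.
So Overall is satisfied (T AND T AND T).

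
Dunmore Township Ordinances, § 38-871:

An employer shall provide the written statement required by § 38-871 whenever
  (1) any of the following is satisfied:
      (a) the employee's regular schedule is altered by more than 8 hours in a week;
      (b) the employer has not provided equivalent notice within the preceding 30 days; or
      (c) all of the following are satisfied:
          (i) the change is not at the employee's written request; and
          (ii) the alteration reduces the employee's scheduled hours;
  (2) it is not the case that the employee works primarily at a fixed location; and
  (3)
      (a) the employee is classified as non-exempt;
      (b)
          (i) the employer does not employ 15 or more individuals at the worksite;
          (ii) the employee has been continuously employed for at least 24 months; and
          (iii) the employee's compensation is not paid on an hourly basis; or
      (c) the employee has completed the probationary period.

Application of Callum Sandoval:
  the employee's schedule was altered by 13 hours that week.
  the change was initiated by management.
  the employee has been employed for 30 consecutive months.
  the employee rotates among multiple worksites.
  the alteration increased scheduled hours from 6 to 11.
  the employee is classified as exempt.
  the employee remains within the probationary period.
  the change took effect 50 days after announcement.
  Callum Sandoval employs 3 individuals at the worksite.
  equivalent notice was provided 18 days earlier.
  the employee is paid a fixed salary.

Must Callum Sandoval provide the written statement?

(a) schedule shift > 8h — holds.
(b) no recent notice — not satisfied.
(i) not employee-requested — satisfied.
(ii) hours reduced — not met.
So (c) is not satisfied (T AND F).
So (1) is satisfied (T OR F OR F).
(2) not (fixed location) — satisfied.
(a) non-exempt — fails.
(i) not (≥ 15 at site) — holds.
(ii) tenure ≥ 24 mo. — holds.
(iii) not (hourly-paid) — holds.
So (b) is satisfied (T AND T AND T).
(c) past probation — not satisfied.
(3): F OR T OR F → true.
So Overall is satisfied (T AND T AND T).

Yes — required.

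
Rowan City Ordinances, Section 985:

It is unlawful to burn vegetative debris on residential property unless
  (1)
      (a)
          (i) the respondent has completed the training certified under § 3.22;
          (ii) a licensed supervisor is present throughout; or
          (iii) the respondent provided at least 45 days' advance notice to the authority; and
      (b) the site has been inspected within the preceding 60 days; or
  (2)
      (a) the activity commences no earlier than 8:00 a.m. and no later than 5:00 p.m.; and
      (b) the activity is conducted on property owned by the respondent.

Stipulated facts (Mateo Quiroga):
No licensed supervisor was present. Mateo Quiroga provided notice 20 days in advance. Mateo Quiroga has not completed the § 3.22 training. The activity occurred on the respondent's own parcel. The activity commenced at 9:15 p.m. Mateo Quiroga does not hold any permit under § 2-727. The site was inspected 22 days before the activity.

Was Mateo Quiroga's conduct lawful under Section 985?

No — unlawful.

(i) training certified — not satisfied.
(ii) supervisor present — not satisfied.
(iii) ≥45 days' notice — not met.
(a) = F OR F OR F = false.
(b) site inspected — satisfied.
So (1) is not satisfied (F AND T).
(a) start within hours — fails.
(b) own property — satisfied.
So (2) is not satisfied (F AND T).
Overall = F OR F = false.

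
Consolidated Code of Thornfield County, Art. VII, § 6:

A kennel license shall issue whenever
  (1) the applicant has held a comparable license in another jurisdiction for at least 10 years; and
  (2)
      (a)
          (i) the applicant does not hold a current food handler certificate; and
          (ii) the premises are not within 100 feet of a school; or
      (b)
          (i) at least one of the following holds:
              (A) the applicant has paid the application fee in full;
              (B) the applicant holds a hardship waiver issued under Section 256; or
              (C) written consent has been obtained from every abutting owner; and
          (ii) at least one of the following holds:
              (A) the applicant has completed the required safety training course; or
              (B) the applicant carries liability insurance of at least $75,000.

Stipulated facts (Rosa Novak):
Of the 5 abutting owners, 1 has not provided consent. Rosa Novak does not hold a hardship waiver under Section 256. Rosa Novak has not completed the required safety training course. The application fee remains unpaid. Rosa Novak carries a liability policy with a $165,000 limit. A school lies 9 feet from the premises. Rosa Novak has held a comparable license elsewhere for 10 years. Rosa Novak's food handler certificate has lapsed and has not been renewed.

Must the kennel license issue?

No — denied.

(1) prior license ≥ 10 yr — satisfied.
(i) not (food handler cert.) — holds.
(ii) ≥100 ft from school — not met.
So (a) is not satisfied (T AND F).
(A) fee paid — not satisfied.
(B) hardship waiver — not met.
(C) all abutters consent — fails.
(i): F OR F OR F → false.
(A) safety training — not satisfied.
(B) insurance ≥ $75,000 — met.
(ii): F OR T → true.
(b): F AND T → false.
(2): F OR F → false.
Overall = T AND F = false.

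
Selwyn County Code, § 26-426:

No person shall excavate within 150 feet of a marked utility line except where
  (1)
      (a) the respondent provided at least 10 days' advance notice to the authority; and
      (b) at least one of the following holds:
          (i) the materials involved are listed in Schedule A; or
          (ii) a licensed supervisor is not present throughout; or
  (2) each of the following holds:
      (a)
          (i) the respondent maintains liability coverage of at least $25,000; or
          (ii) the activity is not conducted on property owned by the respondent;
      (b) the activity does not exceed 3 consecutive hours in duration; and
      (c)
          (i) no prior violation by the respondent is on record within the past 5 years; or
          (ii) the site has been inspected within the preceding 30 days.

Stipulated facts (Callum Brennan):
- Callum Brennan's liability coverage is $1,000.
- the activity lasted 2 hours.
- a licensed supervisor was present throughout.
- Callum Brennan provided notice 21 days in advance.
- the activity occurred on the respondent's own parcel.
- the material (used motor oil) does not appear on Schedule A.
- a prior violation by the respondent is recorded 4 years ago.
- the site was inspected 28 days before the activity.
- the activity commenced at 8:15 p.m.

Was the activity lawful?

No — unlawful.

(a) ≥10 days' notice — satisfied.
(i) Schedule A material — fails.
(ii) not (supervisor present) — not met.
(b) = F OR F = false.
So (1) is not satisfied (T AND F).
(i) coverage ≥ $25,000 — fails.
(ii) not (own property) — not met.
(a): F OR F → false.
(b) ≤ 3 hrs duration — satisfied.
(i) no prior violation — fails.
(ii) site inspected — met.
(c): F OR T → true.
So (2) is not satisfied (F AND T AND T).
Overall = F OR F = false.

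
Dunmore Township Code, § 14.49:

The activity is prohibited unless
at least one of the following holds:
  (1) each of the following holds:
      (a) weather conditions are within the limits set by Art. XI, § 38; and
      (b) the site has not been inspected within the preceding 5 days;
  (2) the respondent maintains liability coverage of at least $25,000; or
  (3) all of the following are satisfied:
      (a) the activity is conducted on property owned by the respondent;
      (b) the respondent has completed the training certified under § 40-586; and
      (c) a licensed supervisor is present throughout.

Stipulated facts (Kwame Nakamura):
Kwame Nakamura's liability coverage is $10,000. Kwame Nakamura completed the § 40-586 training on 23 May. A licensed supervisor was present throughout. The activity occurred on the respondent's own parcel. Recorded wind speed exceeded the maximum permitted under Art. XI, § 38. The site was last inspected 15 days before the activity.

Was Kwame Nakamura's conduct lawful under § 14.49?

Yes — lawful.

(a) weather ok — not satisfied.
(b) not (site inspected) — satisfied.
(1): F AND T → false.
(2) coverage ≥ $25,000 — not met.
(a) own property — holds.
(b) training certified — satisfied.
(c) supervisor present — holds.
(3) = T AND T AND T = true.
Overall: F OR F OR T → true.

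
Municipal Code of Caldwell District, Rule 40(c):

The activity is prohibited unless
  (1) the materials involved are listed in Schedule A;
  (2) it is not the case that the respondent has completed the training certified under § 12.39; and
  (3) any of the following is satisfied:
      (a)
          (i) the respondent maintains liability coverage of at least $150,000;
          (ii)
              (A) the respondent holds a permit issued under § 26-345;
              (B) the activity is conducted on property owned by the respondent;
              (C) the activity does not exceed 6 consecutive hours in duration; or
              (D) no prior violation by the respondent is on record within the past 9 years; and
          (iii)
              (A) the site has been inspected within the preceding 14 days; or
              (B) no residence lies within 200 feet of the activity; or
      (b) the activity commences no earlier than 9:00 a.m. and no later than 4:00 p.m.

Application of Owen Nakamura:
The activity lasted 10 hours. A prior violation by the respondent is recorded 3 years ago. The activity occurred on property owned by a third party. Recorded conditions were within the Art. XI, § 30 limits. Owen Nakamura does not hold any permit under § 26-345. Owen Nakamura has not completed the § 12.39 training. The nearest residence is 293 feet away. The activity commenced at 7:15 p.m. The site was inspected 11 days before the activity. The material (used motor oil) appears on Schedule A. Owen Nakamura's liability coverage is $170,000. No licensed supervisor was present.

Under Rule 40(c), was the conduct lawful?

No — unlawful.

(1) Schedule A material — met.
(2) not (training certified) — satisfied.
(i) coverage ≥ $150,000 — holds.
(A) holds permit — not met.
(B) own property — not satisfied.
(C) ≤ 6 hrs duration — not met.
(D) no prior violation — not satisfied.
(ii): F OR F OR F OR F → false.
(A) site inspected — met.
(B) no residence in 200 ft — satisfied.
(iii) = T OR T = true.
(a): T AND F AND T → false.
(b) start within hours — not met.
So (3) is not satisfied (F OR F).
Overall: T AND T AND F → false.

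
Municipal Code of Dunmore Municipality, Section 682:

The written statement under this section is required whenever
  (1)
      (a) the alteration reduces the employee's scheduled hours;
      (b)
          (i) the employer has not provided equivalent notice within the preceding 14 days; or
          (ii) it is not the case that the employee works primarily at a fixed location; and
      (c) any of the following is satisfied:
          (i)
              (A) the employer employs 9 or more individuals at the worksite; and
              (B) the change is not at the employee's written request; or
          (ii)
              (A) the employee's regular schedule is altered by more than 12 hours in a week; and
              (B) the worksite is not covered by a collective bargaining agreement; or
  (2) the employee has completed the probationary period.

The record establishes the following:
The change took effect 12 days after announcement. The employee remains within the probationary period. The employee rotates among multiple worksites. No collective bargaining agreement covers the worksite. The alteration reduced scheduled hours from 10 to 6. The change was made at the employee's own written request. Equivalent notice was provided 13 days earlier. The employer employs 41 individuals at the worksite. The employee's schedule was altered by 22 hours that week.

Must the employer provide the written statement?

Yes — required.

(a) hours reduced — satisfied.
(i) no recent notice — not met.
(ii) not (fixed location) — satisfied.
So (b) is satisfied (F OR T).
(A) ≥ 9 at site — met.
(B) not employee-requested — not satisfied.
(i) = T AND F = false.
(A) schedule shift > 12h — holds.
(B) no CBA — holds.
(ii): T AND T → true.
(c) = F OR T = true.
(1): T AND T AND T → true.
(2) past probation — not satisfied.
Overall = T OR F = true.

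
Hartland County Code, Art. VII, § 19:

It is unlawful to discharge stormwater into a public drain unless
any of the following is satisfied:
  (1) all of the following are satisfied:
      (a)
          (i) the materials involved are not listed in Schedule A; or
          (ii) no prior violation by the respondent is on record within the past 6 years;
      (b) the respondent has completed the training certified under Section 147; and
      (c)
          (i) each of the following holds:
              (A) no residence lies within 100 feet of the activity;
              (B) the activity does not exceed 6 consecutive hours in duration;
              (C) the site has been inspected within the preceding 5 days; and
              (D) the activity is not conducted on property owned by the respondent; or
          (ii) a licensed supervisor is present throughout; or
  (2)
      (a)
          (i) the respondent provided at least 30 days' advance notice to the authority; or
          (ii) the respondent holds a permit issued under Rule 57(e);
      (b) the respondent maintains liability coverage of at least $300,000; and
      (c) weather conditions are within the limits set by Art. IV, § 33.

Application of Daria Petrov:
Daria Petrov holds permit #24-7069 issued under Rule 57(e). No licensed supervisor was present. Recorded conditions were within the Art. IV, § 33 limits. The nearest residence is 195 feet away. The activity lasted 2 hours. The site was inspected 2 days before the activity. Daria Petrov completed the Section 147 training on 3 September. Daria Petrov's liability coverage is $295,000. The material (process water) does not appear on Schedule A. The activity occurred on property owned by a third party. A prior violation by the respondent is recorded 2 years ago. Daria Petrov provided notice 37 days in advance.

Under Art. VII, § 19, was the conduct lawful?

(i) not (Schedule A material) — satisfied.
(ii) no prior violation — not satisfied.
(a) = T OR F = true.
(b) training certified — met.
(A) no residence in 100 ft — holds.
(B) ≤ 6 hrs duration — satisfied.
(C) site inspected — holds.
(D) not (own property) — holds.
So (i) is satisfied (T AND T AND T AND T).
(ii) supervisor present — not satisfied.
(c): T OR F → true.
(1): T AND T AND T → true.
(i) ≥30 days' notice — holds.
(ii) holds permit — holds.
(a) = T OR T = true.
(b) coverage ≥ $300,000 — not satisfied.
(c) weather ok — holds.
(2) = T AND F AND T = false.
Overall: T OR F → true.

Yes — lawful.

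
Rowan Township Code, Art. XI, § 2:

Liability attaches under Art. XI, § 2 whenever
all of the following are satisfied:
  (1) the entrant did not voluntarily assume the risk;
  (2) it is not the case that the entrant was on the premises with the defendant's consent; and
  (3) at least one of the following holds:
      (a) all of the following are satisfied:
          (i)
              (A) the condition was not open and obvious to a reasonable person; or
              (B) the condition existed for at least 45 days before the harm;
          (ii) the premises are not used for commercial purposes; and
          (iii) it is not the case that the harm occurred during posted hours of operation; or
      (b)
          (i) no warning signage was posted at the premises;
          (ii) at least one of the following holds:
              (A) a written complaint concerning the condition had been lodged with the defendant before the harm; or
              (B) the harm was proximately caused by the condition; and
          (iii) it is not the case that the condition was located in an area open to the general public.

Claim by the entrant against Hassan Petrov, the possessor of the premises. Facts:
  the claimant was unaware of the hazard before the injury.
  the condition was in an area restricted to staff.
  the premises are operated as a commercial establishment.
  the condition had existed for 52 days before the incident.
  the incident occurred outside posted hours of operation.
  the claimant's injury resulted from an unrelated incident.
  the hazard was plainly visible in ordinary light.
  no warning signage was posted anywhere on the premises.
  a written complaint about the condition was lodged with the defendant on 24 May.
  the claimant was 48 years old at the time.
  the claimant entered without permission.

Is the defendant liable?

Yes — liable.

(1) no assumed risk — holds.
(2) not (consent to enter) — met.
(A) not open/obvious — not satisfied.
(B) condition ≥45 days old — holds.
(i): F OR T → true.
(ii) not (commercial use) — not satisfied.
(iii) not (during posted hours) — met.
So (a) is not satisfied (T AND F AND T).
(i) no signage posted — satisfied.
(A) complaint lodged — met.
(B) proximate cause — not met.
(ii): T OR F → true.
(iii) not (public area) — met.
So (b) is satisfied (T AND T AND T).
(3): F OR T → true.
So Overall is satisfied (T AND T AND T).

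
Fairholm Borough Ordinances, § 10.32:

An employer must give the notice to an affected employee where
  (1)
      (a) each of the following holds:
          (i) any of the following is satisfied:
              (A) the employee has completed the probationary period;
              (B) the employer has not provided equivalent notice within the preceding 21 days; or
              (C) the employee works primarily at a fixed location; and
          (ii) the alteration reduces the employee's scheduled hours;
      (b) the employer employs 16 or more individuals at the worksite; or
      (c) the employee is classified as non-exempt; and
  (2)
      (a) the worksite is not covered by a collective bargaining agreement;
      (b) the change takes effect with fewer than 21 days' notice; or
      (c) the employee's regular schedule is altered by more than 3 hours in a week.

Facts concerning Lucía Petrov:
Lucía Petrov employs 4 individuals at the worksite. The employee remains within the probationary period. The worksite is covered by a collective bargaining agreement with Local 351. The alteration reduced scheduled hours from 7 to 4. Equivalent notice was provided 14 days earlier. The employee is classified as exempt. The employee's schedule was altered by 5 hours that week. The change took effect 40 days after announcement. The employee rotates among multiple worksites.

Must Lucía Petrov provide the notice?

(A) past probation — fails.
(B) no recent notice — not met.
(C) fixed location — not satisfied.
(i): F OR F OR F → false.
(ii) hours reduced — holds.
(a): F AND T → false.
(b) ≥ 16 at site — not satisfied.
(c) non-exempt — fails.
(1): F OR F OR F → false.
(a) no CBA — not satisfied.
(b) < 21 days' notice — not met.
(c) schedule shift > 3h — satisfied.
(2): F OR F OR T → true.
Overall: F AND T → false.

No — not required.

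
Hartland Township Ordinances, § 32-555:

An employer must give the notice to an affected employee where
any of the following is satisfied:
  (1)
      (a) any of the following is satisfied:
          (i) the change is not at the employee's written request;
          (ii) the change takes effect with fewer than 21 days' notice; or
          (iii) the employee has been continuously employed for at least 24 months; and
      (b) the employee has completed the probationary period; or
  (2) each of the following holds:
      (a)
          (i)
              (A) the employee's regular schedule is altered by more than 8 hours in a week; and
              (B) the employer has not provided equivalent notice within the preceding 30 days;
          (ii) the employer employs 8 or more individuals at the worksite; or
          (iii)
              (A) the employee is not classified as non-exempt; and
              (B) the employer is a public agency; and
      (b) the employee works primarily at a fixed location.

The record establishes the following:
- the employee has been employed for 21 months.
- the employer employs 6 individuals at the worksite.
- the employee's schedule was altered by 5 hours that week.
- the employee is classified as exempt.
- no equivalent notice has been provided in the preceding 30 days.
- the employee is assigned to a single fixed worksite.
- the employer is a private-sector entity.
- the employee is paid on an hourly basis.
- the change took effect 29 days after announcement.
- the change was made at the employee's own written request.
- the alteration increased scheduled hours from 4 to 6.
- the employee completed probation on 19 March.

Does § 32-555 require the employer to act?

(i) not employee-requested — fails.
(ii) < 21 days' notice — not met.
(iii) tenure ≥ 24 mo. — not satisfied.
So (a) is not satisfied (F OR F OR F).
(b) past probation — met.
(1): F AND T → false.
(A) schedule shift > 8h — fails.
(B) no recent notice — holds.
(i): F AND T → false.
(ii) ≥ 8 at site — not met.
(A) not (non-exempt) — holds.
(B) public agency — not met.
(iii) = T AND F = false.
(a): F OR F OR F → false.
(b) fixed location — satisfied.
(2): F AND T → false.
Overall = F OR F = false.

No — not required.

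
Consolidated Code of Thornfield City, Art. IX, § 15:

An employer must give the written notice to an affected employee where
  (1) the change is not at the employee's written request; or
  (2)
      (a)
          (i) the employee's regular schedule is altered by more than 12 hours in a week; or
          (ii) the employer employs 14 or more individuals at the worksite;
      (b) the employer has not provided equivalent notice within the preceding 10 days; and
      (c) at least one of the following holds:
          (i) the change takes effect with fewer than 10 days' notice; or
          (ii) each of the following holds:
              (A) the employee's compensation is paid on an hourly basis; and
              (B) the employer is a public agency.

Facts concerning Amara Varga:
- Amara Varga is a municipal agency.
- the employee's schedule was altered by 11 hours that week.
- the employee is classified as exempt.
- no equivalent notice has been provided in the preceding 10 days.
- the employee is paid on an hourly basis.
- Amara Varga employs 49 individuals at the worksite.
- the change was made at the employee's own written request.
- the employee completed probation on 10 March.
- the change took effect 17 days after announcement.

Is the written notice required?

(1) not employee-requested — fails.
(i) schedule shift > 12h — fails.
(ii) ≥ 14 at site — satisfied.
(a) = F OR T = true.
(b) no recent notice — satisfied.
(i) < 10 days' notice — fails.
(A) hourly-paid — satisfied.
(B) public agency — met.
So (ii) is satisfied (T AND T).
(c) = F OR T = true.
(2) = T AND T AND T = true.
Overall: F OR T → true.

Yes — required.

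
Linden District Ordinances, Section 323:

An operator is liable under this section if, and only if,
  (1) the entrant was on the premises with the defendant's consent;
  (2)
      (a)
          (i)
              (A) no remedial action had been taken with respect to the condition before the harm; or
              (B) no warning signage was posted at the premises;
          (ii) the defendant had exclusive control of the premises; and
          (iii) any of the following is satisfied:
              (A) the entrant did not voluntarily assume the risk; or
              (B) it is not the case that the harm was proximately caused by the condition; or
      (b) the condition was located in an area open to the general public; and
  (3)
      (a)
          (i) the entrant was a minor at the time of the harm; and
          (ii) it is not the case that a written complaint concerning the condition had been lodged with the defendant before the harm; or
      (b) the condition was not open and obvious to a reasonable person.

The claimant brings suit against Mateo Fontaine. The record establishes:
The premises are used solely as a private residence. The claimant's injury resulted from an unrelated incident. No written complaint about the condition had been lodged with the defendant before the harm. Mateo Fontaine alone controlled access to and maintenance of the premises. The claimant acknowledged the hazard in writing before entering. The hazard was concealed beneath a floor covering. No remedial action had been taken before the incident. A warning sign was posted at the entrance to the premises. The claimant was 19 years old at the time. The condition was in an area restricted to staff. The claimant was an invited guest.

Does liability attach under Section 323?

(1) consent to enter — met.
(A) no remedial action — met.
(B) no signage posted — fails.
(i) = T OR F = true.
(ii) exclusive control — met.
(A) no assumed risk — not satisfied.
(B) not (proximate cause) — met.
So (iii) is satisfied (F OR T).
(a) = T AND T AND T = true.
(b) public area — not satisfied.
(2) = T OR F = true.
(i) entrant a minor — not met.
(ii) not (complaint lodged) — met.
(a) = F AND T = false.
(b) not open/obvious — met.
(3): F OR T → true.
Overall: T AND T AND T → true.

Yes — liable.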